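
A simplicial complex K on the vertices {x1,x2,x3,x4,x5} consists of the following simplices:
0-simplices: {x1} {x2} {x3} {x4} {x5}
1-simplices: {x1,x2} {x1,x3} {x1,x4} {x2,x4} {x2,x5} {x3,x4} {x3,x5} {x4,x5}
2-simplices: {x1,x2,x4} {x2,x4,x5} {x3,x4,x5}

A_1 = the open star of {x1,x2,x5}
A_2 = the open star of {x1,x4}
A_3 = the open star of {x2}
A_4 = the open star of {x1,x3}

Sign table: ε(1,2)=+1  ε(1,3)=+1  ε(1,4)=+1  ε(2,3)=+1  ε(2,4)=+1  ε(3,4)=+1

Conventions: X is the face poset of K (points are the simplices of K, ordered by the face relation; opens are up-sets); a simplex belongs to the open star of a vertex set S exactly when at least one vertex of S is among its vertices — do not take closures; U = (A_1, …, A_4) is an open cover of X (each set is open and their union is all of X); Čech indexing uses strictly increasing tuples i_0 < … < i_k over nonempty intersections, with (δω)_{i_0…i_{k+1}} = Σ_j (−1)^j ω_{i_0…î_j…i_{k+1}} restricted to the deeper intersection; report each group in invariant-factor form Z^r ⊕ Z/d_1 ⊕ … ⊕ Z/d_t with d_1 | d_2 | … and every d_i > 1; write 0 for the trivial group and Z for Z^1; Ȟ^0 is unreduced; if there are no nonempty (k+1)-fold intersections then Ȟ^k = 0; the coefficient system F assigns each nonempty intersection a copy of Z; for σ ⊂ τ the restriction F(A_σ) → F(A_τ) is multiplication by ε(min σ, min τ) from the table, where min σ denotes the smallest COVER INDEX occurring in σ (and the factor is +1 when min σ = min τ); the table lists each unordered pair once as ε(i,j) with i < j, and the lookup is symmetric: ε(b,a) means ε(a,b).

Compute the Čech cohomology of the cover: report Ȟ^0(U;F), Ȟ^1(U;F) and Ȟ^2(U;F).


Ȟ^0(U;F) ≅ Z, Ȟ^1(U;F) ≅ 0, Ȟ^2(U;F) ≅ 0

cover nerve:
  A1={{x1},{x2},{x5},{x1,x2},{x1,x3},{x1,x4},{x2,x4},{x2,x5},{x3,x5},{x4,x5},{x1,x2,x4},{x2,x4,x5},{x3,x4,x5}} A2={{x1},{x4},{x1,x2},{x1,x3},{x1,x4},{x2,x4},{x3,x4},{x4,x5},{x1,x2,x4},{x2,x4,x5},{x3,x4,x5}} A3={{x2},{x1,x2},{x2,x4},{x2,x5},{x1,x2,x4},{x2,x4,x5}} A4={{x1},{x3},{x1,x2},{x1,x3},{x1,x4},{x3,x4},{x3,x5},{x1,x2,x4},{x3,x4,x5}}
  A12={{x1},{x1,x2},{x1,x3},{x1,x4},{x2,x4},{x4,x5},{x1,x2,x4},{x2,x4,x5},{x3,x4,x5}} A13={{x2},{x1,x2},{x2,x4},{x2,x5},{x1,x2,x4},{x2,x4,x5}} A14={{x1},{x1,x2},{x1,x3},{x1,x4},{x3,x5},{x1,x2,x4},{x3,x4,x5}} A23={{x1,x2},{x2,x4},{x1,x2,x4},{x2,x4,x5}} A24={{x1},{x1,x2},{x1,x3},{x1,x4},{x3,x4},{x1,x2,x4},{x3,x4,x5}} A34={{x1,x2},{x1,x2,x4}}
  A123={{x1,x2},{x2,x4},{x1,x2,x4},{x2,x4,x5}} A124={{x1},{x1,x2},{x1,x3},{x1,x4},{x1,x2,x4},{x3,x4,x5}} A134={{x1,x2},{x1,x2,x4}} A234={{x1,x2},{x1,x2,x4}}
  A1234={{x1,x2},{x1,x2,x4}}
C dims 4,6,4,1; δ0: rk 3, SNF 1^3; δ1: rk 3, SNF 1^3; δ2: rk 1, SNF 1^1
Ȟ^0: (4−3)−0=1 ⇒ Z
Ȟ^1: (6−3)−3=0 ⇒ 0
Ȟ^2: (4−1)−3=0 ⇒ 0


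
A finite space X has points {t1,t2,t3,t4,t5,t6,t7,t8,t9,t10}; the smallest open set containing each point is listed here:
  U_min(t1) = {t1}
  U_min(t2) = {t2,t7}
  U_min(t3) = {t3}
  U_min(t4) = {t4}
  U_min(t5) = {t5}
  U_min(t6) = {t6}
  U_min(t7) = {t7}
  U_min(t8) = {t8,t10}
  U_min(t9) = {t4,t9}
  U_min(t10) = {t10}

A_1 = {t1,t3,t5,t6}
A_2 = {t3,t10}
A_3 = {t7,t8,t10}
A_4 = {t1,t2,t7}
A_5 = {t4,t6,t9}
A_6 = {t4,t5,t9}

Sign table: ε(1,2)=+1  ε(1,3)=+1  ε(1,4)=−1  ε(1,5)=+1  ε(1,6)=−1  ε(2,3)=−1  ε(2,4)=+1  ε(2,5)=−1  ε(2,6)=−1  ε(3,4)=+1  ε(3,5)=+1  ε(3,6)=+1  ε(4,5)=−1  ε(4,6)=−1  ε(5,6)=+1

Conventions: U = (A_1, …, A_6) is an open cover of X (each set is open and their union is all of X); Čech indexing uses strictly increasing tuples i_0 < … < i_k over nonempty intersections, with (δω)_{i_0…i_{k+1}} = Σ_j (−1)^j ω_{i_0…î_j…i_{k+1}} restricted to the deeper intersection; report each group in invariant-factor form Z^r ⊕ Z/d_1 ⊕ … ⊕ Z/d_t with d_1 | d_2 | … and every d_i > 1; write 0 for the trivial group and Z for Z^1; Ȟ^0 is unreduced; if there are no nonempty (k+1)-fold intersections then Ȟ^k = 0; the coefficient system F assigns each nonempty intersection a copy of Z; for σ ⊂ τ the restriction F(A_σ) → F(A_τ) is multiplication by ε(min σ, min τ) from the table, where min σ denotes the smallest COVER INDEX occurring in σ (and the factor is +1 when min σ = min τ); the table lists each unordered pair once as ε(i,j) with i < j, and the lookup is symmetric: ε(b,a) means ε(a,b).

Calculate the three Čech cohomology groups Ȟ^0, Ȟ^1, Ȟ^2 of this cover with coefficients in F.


intersection data:
  A12={t3} A14={t1} A15={t6} A16={t5} A23={t10} A34={t7} A56={t4,t9}
C dims 6,7; δ0: rk 6, SNF 1^5·2
Ȟ^0 = (6 − 6) − 0 = 0, so Ȟ^0 ≅ 0
Ȟ^1 = (7 − 0) − 6 = 1 plus torsion [2], so Ȟ^1 ≅ Z ⊕ Z/2
Ȟ^2 = (0 − 0) − 0 = 0, so Ȟ^2 ≅ 0

Ȟ^0(U;F) ≅ 0,  Ȟ^1(U;F) ≅ Z ⊕ Z/2,  Ȟ^2(U;F) ≅ 0


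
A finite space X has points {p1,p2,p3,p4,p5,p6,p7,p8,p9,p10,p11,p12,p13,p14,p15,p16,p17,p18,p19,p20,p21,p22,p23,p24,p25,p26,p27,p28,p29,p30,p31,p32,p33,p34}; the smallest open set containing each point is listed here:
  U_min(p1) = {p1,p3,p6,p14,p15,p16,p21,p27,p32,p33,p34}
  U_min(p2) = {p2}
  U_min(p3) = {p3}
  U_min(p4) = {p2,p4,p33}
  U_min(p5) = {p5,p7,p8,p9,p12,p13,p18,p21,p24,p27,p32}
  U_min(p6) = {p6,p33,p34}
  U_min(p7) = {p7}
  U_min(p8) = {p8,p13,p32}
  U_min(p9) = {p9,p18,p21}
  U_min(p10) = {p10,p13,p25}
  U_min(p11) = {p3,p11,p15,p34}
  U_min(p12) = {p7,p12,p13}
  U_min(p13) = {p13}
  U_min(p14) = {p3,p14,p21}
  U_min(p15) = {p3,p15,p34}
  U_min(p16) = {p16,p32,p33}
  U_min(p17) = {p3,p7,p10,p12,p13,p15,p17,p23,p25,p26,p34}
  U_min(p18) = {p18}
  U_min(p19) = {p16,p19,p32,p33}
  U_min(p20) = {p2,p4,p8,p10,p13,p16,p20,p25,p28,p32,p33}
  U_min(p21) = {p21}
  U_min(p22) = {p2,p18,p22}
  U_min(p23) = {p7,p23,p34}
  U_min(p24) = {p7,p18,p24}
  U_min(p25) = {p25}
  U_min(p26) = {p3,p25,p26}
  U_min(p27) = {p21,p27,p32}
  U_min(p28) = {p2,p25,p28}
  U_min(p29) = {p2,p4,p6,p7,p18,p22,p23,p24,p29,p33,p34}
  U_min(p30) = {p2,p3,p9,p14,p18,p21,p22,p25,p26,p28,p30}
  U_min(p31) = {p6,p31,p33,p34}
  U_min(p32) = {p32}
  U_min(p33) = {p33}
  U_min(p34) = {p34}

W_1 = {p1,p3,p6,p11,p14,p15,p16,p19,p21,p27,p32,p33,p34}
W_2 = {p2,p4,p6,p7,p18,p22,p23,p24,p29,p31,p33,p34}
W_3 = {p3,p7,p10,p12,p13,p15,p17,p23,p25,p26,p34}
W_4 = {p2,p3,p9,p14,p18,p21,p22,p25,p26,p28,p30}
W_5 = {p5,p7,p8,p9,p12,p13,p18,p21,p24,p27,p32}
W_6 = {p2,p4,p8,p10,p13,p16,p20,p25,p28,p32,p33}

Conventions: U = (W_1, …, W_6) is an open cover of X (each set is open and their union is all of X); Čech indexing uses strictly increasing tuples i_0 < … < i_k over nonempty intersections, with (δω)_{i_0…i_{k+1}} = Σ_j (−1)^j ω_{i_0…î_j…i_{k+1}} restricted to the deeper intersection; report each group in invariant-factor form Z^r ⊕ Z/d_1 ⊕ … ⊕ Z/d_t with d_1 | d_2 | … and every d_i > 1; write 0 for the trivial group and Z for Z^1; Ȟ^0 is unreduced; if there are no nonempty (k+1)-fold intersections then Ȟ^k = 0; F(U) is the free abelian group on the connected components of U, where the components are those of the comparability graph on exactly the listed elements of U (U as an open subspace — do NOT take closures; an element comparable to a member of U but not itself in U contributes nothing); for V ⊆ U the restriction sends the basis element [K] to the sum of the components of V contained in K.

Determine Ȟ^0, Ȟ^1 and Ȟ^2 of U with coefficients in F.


Ȟ^0 = Z; Ȟ^1 = 0; Ȟ^2 = Z/2

nerve of the cover:
  W12={p6,p33,p34} W13={p3,p15,p34} W14={p3,p14,p21} W15={p21,p27,p32} W16={p16,p32,p33} W23={p7,p23,p34} W24={p2,p18,p22} W25={p7,p18,p24} W26={p2,p4,p33} W34={p3,p25,p26} W35={p7,p12,p13} W36={p10,p13,p25} W45={p9,p18,p21} W46={p2,p25,p28} W56={p8,p13,p32}
  W123={p34} W126={p33} W134={p3} W145={p21} W156={p32} W235={p7} W245={p18} W246={p2} W346={p25} W356={p13}
components per intersection:
  W1: {p1,p3,p6,p11,p14,p15,p16,p19,p21,p27,p32,p33,p34}
  W2: {p2,p4,p6,p7,p18,p22,p23,p24,p29,p31,p33,p34}
  W3: {p3,p7,p10,p12,p13,p15,p17,p23,p25,p26,p34}
  W4: {p2,p3,p9,p14,p18,p21,p22,p25,p26,p28,p30}
  W5: {p5,p7,p8,p9,p12,p13,p18,p21,p24,p27,p32}
  W6: {p2,p4,p8,p10,p13,p16,p20,p25,p28,p32,p33}
  W12: {p6,p33,p34}
  W13: {p3,p15,p34}
  W14: {p3,p14,p21}
  W15: {p21,p27,p32}
  W16: {p16,p32,p33}
  W23: {p7,p23,p34}
  W24: {p2,p18,p22}
  W25: {p7,p18,p24}
  W26: {p2,p4,p33}
  W34: {p3,p25,p26}
  W35: {p7,p12,p13}
  W36: {p10,p13,p25}
  W45: {p9,p18,p21}
  W46: {p2,p25,p28}
  W56: {p8,p13,p32}
  W123: {p34}
  W126: {p33}
  W134: {p3}
  W145: {p21}
  W156: {p32}
  W235: {p7}
  W245: {p18}
  W246: {p2}
  W346: {p25}
  W356: {p13}
C dims 6,15,10; δ0: rk 5, SNF 1^5; δ1: rk 10, SNF 1^9·2
Ȟ^0 = (6 − 5) − 0 = 1, so Ȟ^0 ≅ Z
Ȟ^1 = (15 − 10) − 5 = 0, so Ȟ^1 ≅ 0
Ȟ^2 = (10 − 0) − 10 = 0 plus torsion [2], so Ȟ^2 ≅ Z/2


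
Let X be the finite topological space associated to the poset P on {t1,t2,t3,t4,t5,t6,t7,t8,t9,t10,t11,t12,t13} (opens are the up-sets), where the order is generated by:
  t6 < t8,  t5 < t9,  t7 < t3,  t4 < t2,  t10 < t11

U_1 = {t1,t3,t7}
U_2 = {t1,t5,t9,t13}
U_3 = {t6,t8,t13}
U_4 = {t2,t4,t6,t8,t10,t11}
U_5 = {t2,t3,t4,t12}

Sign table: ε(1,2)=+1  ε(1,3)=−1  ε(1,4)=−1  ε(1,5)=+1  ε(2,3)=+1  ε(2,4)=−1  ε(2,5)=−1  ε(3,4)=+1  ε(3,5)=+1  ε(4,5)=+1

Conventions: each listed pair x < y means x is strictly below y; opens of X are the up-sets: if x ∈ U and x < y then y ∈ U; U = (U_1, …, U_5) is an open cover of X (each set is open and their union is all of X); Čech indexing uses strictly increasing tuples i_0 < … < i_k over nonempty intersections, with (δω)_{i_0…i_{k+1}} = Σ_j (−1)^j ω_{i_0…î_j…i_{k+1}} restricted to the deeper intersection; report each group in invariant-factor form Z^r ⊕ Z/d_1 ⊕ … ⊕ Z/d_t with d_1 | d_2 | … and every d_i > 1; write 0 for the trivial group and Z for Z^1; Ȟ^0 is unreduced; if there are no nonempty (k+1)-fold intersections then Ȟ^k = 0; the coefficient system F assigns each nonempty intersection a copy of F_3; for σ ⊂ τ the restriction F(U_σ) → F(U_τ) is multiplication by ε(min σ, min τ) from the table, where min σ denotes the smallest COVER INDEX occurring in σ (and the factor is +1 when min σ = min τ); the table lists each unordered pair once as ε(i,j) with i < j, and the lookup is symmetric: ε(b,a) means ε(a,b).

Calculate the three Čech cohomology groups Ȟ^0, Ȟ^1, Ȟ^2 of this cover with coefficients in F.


Ȟ^0 ≅ Z/3; Ȟ^1 ≅ Z/3; Ȟ^2 ≅ 0

cover nerve:
  U12={t1} U15={t3} U23={t13} U34={t6,t8} U45={t2,t4}
C dims 5,5; δ0: rk_F3 4
Ȟ^0: (5−4)−0=1 ⇒ Z/3
Ȟ^1: (5−0)−4=1 ⇒ Z/3
Ȟ^2: (0−0)−0=0 ⇒ 0


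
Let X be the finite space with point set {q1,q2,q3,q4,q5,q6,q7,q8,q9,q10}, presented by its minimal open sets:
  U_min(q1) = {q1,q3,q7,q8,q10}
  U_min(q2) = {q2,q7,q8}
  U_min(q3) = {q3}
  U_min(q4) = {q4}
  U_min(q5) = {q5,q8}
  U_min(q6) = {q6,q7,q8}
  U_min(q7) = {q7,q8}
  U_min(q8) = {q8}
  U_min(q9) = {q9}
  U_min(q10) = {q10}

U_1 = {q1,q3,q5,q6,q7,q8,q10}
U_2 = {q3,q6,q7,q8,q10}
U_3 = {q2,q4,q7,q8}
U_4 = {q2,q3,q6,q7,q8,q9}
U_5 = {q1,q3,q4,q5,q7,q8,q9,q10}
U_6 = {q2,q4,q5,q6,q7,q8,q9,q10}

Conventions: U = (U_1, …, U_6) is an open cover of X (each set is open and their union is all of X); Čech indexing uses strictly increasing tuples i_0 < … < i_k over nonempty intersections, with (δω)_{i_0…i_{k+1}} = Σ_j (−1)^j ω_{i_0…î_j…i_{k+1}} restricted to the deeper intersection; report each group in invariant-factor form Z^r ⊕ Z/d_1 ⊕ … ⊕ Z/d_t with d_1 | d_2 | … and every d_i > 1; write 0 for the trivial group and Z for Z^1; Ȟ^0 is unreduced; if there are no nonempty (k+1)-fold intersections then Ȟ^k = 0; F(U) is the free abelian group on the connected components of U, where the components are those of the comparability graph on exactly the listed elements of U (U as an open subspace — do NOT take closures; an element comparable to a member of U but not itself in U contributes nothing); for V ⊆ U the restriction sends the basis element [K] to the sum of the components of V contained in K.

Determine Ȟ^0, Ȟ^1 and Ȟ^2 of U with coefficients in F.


cover nerve:
  U12={q3,q6,q7,q8,q10} U13={q7,q8} U14={q3,q6,q7,q8} U15={q1,q3,q5,q7,q8,q10} U16={q5,q6,q7,q8,q10} U23={q7,q8} U24={q3,q6,q7,q8} U25={q3,q7,q8,q10} U26={q6,q7,q8,q10} U34={q2,q7,q8} U35={q4,q7,q8} U36={q2,q4,q7,q8} U45={q3,q7,q8,q9} U46={q2,q6,q7,q8,q9} U56={q4,q5,q7,q8,q9,q10}
  U123={q7,q8} U124={q3,q6,q7,q8} U125={q3,q7,q8,q10} U126={q6,q7,q8,q10} U134={q7,q8} U135={q7,q8} U136={q7,q8} U145={q3,q7,q8} U146={q6,q7,q8} U156={q5,q7,q8,q10} U234={q7,q8} U235={q7,q8} U236={q7,q8} U245={q3,q7,q8} U246={q6,q7,q8} U256={q7,q8,q10} U345={q7,q8} U346={q2,q7,q8} U356={q4,q7,q8} U456={q7,q8,q9}
  U1234={q7,q8} U1235={q7,q8} U1236={q7,q8} U1245={q3,q7,q8} U1246={q6,q7,q8} U1256={q7,q8,q10} U1345={q7,q8} U1346={q7,q8} U1356={q7,q8} U1456={q7,q8} U2345={q7,q8} U2346={q7,q8} U2356={q7,q8} U2456={q7,q8} U3456={q7,q8}
  U12345={q7,q8} U12346={q7,q8} U12356={q7,q8} U12456={q7,q8} U13456={q7,q8} U23456={q7,q8}
  U123456={q7,q8}
components per intersection:
  U1: {q1,q3,q5,q6,q7,q8,q10}
  U2: {q3} {q6,q7,q8} {q10}
  U3: {q2,q7,q8} {q4}
  U4: {q2,q6,q7,q8} {q3} {q9}
  U5: {q1,q3,q5,q7,q8,q10} {q4} {q9}
  U6: {q2,q5,q6,q7,q8} {q4} {q9} {q10}
  U12: {q3} {q6,q7,q8} {q10}
  U13: {q7,q8}
  U14: {q3} {q6,q7,q8}
  U15: {q1,q3,q5,q7,q8,q10}
  U16: {q5,q6,q7,q8} {q10}
  U23: {q7,q8}
  U24: {q3} {q6,q7,q8}
  U25: {q3} {q7,q8} {q10}
  U26: {q6,q7,q8} {q10}
  U34: {q2,q7,q8}
  U35: {q4} {q7,q8}
  U36: {q2,q7,q8} {q4}
  U45: {q3} {q7,q8} {q9}
  U46: {q2,q6,q7,q8} {q9}
  U56: {q4} {q5,q7,q8} {q9} {q10}
  U123: {q7,q8}
  U124: {q3} {q6,q7,q8}
  U125: {q3} {q7,q8} {q10}
  U126: {q6,q7,q8} {q10}
  U134: {q7,q8}
  U135: {q7,q8}
  U136: {q7,q8}
  U145: {q3} {q7,q8}
  U146: {q6,q7,q8}
  U156: {q5,q7,q8} {q10}
  U234: {q7,q8}
  U235: {q7,q8}
  U236: {q7,q8}
  U245: {q3} {q7,q8}
  U246: {q6,q7,q8}
  U256: {q7,q8} {q10}
  U345: {q7,q8}
  U346: {q2,q7,q8}
  U356: {q4} {q7,q8}
  U456: {q7,q8} {q9}
  U1234: {q7,q8}
  U1235: {q7,q8}
  U1236: {q7,q8}
  U1245: {q3} {q7,q8}
  U1246: {q6,q7,q8}
  U1256: {q7,q8} {q10}
  U1345: {q7,q8}
  U1346: {q7,q8}
  U1356: {q7,q8}
  U1456: {q7,q8}
  U2345: {q7,q8}
  U2346: {q7,q8}
  U2356: {q7,q8}
  U2456: {q7,q8}
  U3456: {q7,q8}
  U12345: {q7,q8}
  U12346: {q7,q8}
  U12356: {q7,q8}
  U12456: {q7,q8}
  U13456: {q7,q8}
  U23456: {q7,q8}
  U123456: {q7,q8}
C dims 16,31,30,17; δ0: rk 13, SNF 1^13; δ1: rk 18, SNF 1^18; δ2: rk 12, SNF 1^12
Ȟ^0: (16−13)−0=3 ⇒ Z^3
Ȟ^1: (31−18)−13=0 ⇒ 0
Ȟ^2: (30−12)−18=0 ⇒ 0

Ȟ^0 ≅ Z^3, Ȟ^1 ≅ 0 and Ȟ^2 ≅ 0


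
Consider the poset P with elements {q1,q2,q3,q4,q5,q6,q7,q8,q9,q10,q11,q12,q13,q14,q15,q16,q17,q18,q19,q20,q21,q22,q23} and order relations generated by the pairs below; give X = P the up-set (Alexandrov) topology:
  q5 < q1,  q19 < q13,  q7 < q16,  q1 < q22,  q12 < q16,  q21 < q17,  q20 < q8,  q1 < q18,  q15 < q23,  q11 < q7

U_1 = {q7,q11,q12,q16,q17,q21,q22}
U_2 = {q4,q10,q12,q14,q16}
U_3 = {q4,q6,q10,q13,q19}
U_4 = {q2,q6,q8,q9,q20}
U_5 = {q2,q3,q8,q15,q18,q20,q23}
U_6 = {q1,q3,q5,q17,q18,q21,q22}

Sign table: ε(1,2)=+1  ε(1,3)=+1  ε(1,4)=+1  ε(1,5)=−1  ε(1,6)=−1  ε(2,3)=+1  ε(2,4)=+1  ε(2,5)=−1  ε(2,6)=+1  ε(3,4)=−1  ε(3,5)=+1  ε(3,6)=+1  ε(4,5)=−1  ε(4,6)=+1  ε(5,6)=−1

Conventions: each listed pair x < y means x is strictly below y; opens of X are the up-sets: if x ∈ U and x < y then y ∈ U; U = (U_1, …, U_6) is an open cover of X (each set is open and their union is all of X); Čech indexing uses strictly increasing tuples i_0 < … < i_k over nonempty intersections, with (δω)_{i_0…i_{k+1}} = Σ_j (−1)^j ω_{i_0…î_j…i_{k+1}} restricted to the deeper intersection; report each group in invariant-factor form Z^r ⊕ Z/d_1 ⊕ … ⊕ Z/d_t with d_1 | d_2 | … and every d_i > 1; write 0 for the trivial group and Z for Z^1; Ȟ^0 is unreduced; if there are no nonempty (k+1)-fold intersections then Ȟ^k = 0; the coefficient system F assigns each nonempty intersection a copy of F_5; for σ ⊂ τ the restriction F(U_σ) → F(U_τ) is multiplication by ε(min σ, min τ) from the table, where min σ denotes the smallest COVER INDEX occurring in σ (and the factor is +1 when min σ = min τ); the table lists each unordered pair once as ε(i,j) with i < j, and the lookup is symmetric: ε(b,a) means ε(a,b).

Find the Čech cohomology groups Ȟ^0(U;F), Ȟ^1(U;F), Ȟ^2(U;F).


nonempty intersections:
  U12={q12,q16} U16={q17,q21,q22} U23={q4,q10} U34={q6} U45={q2,q8,q20} U56={q3,q18}
C dims 6,6; δ0: rk_F5 5
Ȟ^0: (6−5)−0=1 ⇒ Z/5
Ȟ^1: (6−0)−5=1 ⇒ Z/5
Ȟ^2: (0−0)−0=0 ⇒ 0

Ȟ^0(U;F) ≅ Z/5; Ȟ^1(U;F) ≅ Z/5; Ȟ^2(U;F) ≅ 0


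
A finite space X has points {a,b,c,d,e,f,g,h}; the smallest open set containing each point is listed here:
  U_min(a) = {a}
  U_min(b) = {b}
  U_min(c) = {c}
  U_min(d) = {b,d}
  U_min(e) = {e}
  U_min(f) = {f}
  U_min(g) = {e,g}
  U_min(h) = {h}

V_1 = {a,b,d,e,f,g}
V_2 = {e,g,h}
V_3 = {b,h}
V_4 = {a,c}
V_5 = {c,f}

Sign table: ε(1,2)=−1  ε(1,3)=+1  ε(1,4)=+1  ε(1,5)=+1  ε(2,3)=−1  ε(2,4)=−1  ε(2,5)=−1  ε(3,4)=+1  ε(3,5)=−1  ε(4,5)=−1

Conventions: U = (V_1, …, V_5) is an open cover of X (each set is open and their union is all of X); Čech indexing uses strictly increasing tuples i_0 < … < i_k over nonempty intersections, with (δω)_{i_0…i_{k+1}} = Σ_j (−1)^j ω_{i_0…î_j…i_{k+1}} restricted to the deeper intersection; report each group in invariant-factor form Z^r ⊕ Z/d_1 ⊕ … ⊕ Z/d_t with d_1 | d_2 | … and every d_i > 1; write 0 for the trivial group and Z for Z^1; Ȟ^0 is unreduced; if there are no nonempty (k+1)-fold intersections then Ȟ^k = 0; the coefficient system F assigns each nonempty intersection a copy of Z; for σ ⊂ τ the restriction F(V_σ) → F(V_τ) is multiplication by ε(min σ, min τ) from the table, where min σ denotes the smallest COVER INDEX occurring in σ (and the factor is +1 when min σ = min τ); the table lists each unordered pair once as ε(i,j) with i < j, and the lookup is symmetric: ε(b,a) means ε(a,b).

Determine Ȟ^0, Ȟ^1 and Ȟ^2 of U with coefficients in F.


Ȟ^0 ≅ 0; Ȟ^1 ≅ Z ⊕ Z/2; Ȟ^2 ≅ 0

nerve simplices:
  V12={e,g} V13={b} V14={a} V15={f} V23={h} V45={c}
C dims 5,6; δ0: rk 5, SNF 1^4·2
degree 0: 5−5−0 = 0 → Ȟ^0 ≅ 0
degree 1: 6−0−5 = 1 plus torsion [2] → Ȟ^1 ≅ Z ⊕ Z/2
degree 2: 0−0−0 = 0 → Ȟ^2 ≅ 0


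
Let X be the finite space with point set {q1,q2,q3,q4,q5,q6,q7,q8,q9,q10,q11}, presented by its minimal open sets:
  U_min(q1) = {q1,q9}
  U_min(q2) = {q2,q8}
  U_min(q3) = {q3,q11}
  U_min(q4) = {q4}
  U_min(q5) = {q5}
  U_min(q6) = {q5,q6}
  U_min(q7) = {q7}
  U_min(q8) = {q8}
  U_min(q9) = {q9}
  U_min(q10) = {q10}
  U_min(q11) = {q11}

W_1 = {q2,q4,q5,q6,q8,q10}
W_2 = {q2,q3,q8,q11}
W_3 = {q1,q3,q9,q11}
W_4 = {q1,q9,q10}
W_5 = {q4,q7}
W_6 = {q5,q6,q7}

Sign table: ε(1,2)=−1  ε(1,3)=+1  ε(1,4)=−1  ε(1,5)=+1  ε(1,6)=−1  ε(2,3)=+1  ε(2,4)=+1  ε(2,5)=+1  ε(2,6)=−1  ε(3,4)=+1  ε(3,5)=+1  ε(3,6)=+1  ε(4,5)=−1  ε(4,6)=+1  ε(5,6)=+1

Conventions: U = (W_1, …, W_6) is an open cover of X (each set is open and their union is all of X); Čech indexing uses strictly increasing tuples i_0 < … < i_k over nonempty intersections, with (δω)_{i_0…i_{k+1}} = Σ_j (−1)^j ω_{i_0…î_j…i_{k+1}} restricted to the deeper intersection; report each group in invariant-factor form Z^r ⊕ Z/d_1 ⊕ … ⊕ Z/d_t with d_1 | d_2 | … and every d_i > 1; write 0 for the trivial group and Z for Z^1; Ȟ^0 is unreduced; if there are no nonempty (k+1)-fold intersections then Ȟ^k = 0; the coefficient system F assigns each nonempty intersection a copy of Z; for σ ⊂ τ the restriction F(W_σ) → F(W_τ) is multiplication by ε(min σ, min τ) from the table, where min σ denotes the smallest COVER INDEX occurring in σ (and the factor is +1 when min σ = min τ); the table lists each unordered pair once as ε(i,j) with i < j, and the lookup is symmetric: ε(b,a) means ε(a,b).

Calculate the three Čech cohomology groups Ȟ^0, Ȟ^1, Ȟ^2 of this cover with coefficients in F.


nonempty intersections:
  W12={q2,q8} W14={q10} W15={q4} W16={q5,q6} W23={q3,q11} W34={q1,q9} W56={q7}
C dims 6,7; δ0: rk 6, SNF 1^5·2
Ȟ^0: (6−6)−0=0 ⇒ 0
Ȟ^1: (7−0)−6=1 plus torsion [2] ⇒ Z ⊕ Z/2
Ȟ^2: (0−0)−0=0 ⇒ 0

Ȟ^0(U;F) ≅ 0; Ȟ^1(U;F) ≅ Z ⊕ Z/2; Ȟ^2(U;F) ≅ 0


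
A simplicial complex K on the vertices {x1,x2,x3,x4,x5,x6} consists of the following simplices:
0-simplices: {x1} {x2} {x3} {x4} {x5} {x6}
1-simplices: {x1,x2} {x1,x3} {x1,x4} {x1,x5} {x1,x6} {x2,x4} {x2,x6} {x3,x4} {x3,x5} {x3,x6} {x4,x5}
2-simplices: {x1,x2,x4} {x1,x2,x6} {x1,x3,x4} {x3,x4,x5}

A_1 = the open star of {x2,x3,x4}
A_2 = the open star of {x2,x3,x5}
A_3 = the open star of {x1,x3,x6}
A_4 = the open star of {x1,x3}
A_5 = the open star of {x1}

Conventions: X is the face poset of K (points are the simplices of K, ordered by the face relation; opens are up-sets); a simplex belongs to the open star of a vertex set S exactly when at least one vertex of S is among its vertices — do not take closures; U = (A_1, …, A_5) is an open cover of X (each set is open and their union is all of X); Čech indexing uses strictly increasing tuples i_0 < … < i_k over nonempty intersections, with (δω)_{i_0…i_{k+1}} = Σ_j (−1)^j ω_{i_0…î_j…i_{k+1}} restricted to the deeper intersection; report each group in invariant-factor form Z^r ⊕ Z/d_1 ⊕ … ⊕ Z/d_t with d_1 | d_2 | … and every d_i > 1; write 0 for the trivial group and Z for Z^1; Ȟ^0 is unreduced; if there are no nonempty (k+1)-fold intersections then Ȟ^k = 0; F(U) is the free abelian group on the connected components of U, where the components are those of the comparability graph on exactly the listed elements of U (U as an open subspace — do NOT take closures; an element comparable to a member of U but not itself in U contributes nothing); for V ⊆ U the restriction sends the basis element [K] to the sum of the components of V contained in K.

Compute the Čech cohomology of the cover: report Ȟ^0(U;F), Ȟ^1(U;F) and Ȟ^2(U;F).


Ȟ^0(U;F) ≅ Z, Ȟ^1(U;F) ≅ Z and Ȟ^2(U;F) ≅ 0

cover nerve:
  A1={{x2},{x3},{x4},{x1,x2},{x1,x3},{x1,x4},{x2,x4},{x2,x6},{x3,x4},{x3,x5},{x3,x6},{x4,x5},{x1,x2,x4},{x1,x2,x6},{x1,x3,x4},{x3,x4,x5}} A2={{x2},{x3},{x5},{x1,x2},{x1,x3},{x1,x5},{x2,x4},{x2,x6},{x3,x4},{x3,x5},{x3,x6},{x4,x5},{x1,x2,x4},{x1,x2,x6},{x1,x3,x4},{x3,x4,x5}} A3={{x1},{x3},{x6},{x1,x2},{x1,x3},{x1,x4},{x1,x5},{x1,x6},{x2,x6},{x3,x4},{x3,x5},{x3,x6},{x1,x2,x4},{x1,x2,x6},{x1,x3,x4},{x3,x4,x5}} A4={{x1},{x3},{x1,x2},{x1,x3},{x1,x4},{x1,x5},{x1,x6},{x3,x4},{x3,x5},{x3,x6},{x1,x2,x4},{x1,x2,x6},{x1,x3,x4},{x3,x4,x5}} A5={{x1},{x1,x2},{x1,x3},{x1,x4},{x1,x5},{x1,x6},{x1,x2,x4},{x1,x2,x6},{x1,x3,x4}}
  A12={{x2},{x3},{x1,x2},{x1,x3},{x2,x4},{x2,x6},{x3,x4},{x3,x5},{x3,x6},{x4,x5},{x1,x2,x4},{x1,x2,x6},{x1,x3,x4},{x3,x4,x5}} A13={{x3},{x1,x2},{x1,x3},{x1,x4},{x2,x6},{x3,x4},{x3,x5},{x3,x6},{x1,x2,x4},{x1,x2,x6},{x1,x3,x4},{x3,x4,x5}} A14={{x3},{x1,x2},{x1,x3},{x1,x4},{x3,x4},{x3,x5},{x3,x6},{x1,x2,x4},{x1,x2,x6},{x1,x3,x4},{x3,x4,x5}} A15={{x1,x2},{x1,x3},{x1,x4},{x1,x2,x4},{x1,x2,x6},{x1,x3,x4}} A23={{x3},{x1,x2},{x1,x3},{x1,x5},{x2,x6},{x3,x4},{x3,x5},{x3,x6},{x1,x2,x4},{x1,x2,x6},{x1,x3,x4},{x3,x4,x5}} A24={{x3},{x1,x2},{x1,x3},{x1,x5},{x3,x4},{x3,x5},{x3,x6},{x1,x2,x4},{x1,x2,x6},{x1,x3,x4},{x3,x4,x5}} A25={{x1,x2},{x1,x3},{x1,x5},{x1,x2,x4},{x1,x2,x6},{x1,x3,x4}} A34={{x1},{x3},{x1,x2},{x1,x3},{x1,x4},{x1,x5},{x1,x6},{x3,x4},{x3,x5},{x3,x6},{x1,x2,x4},{x1,x2,x6},{x1,x3,x4},{x3,x4,x5}} A35={{x1},{x1,x2},{x1,x3},{x1,x4},{x1,x5},{x1,x6},{x1,x2,x4},{x1,x2,x6},{x1,x3,x4}} A45={{x1},{x1,x2},{x1,x3},{x1,x4},{x1,x5},{x1,x6},{x1,x2,x4},{x1,x2,x6},{x1,x3,x4}}
  A123={{x3},{x1,x2},{x1,x3},{x2,x6},{x3,x4},{x3,x5},{x3,x6},{x1,x2,x4},{x1,x2,x6},{x1,x3,x4},{x3,x4,x5}} A124={{x3},{x1,x2},{x1,x3},{x3,x4},{x3,x5},{x3,x6},{x1,x2,x4},{x1,x2,x6},{x1,x3,x4},{x3,x4,x5}} A125={{x1,x2},{x1,x3},{x1,x2,x4},{x1,x2,x6},{x1,x3,x4}} A134={{x3},{x1,x2},{x1,x3},{x1,x4},{x3,x4},{x3,x5},{x3,x6},{x1,x2,x4},{x1,x2,x6},{x1,x3,x4},{x3,x4,x5}} A135={{x1,x2},{x1,x3},{x1,x4},{x1,x2,x4},{x1,x2,x6},{x1,x3,x4}} A145={{x1,x2},{x1,x3},{x1,x4},{x1,x2,x4},{x1,x2,x6},{x1,x3,x4}} A234={{x3},{x1,x2},{x1,x3},{x1,x5},{x3,x4},{x3,x5},{x3,x6},{x1,x2,x4},{x1,x2,x6},{x1,x3,x4},{x3,x4,x5}} A235={{x1,x2},{x1,x3},{x1,x5},{x1,x2,x4},{x1,x2,x6},{x1,x3,x4}} A245={{x1,x2},{x1,x3},{x1,x5},{x1,x2,x4},{x1,x2,x6},{x1,x3,x4}} A345={{x1},{x1,x2},{x1,x3},{x1,x4},{x1,x5},{x1,x6},{x1,x2,x4},{x1,x2,x6},{x1,x3,x4}}
  A1234={{x3},{x1,x2},{x1,x3},{x3,x4},{x3,x5},{x3,x6},{x1,x2,x4},{x1,x2,x6},{x1,x3,x4},{x3,x4,x5}} A1235={{x1,x2},{x1,x3},{x1,x2,x4},{x1,x2,x6},{x1,x3,x4}} A1245={{x1,x2},{x1,x3},{x1,x2,x4},{x1,x2,x6},{x1,x3,x4}} A1345={{x1,x2},{x1,x3},{x1,x4},{x1,x2,x4},{x1,x2,x6},{x1,x3,x4}} A2345={{x1,x2},{x1,x3},{x1,x5},{x1,x2,x4},{x1,x2,x6},{x1,x3,x4}}
  A12345={{x1,x2},{x1,x3},{x1,x2,x4},{x1,x2,x6},{x1,x3,x4}}
components per intersection:
  A1: {{x2},{x3},{x4},{x1,x2},{x1,x3},{x1,x4},{x2,x4},{x2,x6},{x3,x4},{x3,x5},{x3,x6},{x4,x5},{x1,x2,x4},{x1,x2,x6},{x1,x3,x4},{x3,x4,x5}}
  A2: {{x2},{x1,x2},{x2,x4},{x2,x6},{x1,x2,x4},{x1,x2,x6}} {{x3},{x5},{x1,x3},{x1,x5},{x3,x4},{x3,x5},{x3,x6},{x4,x5},{x1,x3,x4},{x3,x4,x5}}
  A3: {{x1},{x3},{x6},{x1,x2},{x1,x3},{x1,x4},{x1,x5},{x1,x6},{x2,x6},{x3,x4},{x3,x5},{x3,x6},{x1,x2,x4},{x1,x2,x6},{x1,x3,x4},{x3,x4,x5}}
  A4: {{x1},{x3},{x1,x2},{x1,x3},{x1,x4},{x1,x5},{x1,x6},{x3,x4},{x3,x5},{x3,x6},{x1,x2,x4},{x1,x2,x6},{x1,x3,x4},{x3,x4,x5}}
  A5: {{x1},{x1,x2},{x1,x3},{x1,x4},{x1,x5},{x1,x6},{x1,x2,x4},{x1,x2,x6},{x1,x3,x4}}
  A12: {{x2},{x1,x2},{x2,x4},{x2,x6},{x1,x2,x4},{x1,x2,x6}} {{x3},{x1,x3},{x3,x4},{x3,x5},{x3,x6},{x4,x5},{x1,x3,x4},{x3,x4,x5}}
  A13: {{x3},{x1,x2},{x1,x3},{x1,x4},{x2,x6},{x3,x4},{x3,x5},{x3,x6},{x1,x2,x4},{x1,x2,x6},{x1,x3,x4},{x3,x4,x5}}
  A14: {{x3},{x1,x2},{x1,x3},{x1,x4},{x3,x4},{x3,x5},{x3,x6},{x1,x2,x4},{x1,x2,x6},{x1,x3,x4},{x3,x4,x5}}
  A15: {{x1,x2},{x1,x3},{x1,x4},{x1,x2,x4},{x1,x2,x6},{x1,x3,x4}}
  A23: {{x3},{x1,x3},{x3,x4},{x3,x5},{x3,x6},{x1,x3,x4},{x3,x4,x5}} {{x1,x2},{x2,x6},{x1,x2,x4},{x1,x2,x6}} {{x1,x5}}
  A24: {{x3},{x1,x3},{x3,x4},{x3,x5},{x3,x6},{x1,x3,x4},{x3,x4,x5}} {{x1,x2},{x1,x2,x4},{x1,x2,x6}} {{x1,x5}}
  A25: {{x1,x2},{x1,x2,x4},{x1,x2,x6}} {{x1,x3},{x1,x3,x4}} {{x1,x5}}
  A34: {{x1},{x3},{x1,x2},{x1,x3},{x1,x4},{x1,x5},{x1,x6},{x3,x4},{x3,x5},{x3,x6},{x1,x2,x4},{x1,x2,x6},{x1,x3,x4},{x3,x4,x5}}
  A35: {{x1},{x1,x2},{x1,x3},{x1,x4},{x1,x5},{x1,x6},{x1,x2,x4},{x1,x2,x6},{x1,x3,x4}}
  A45: {{x1},{x1,x2},{x1,x3},{x1,x4},{x1,x5},{x1,x6},{x1,x2,x4},{x1,x2,x6},{x1,x3,x4}}
  A123: {{x3},{x1,x3},{x3,x4},{x3,x5},{x3,x6},{x1,x3,x4},{x3,x4,x5}} {{x1,x2},{x2,x6},{x1,x2,x4},{x1,x2,x6}}
  A124: {{x3},{x1,x3},{x3,x4},{x3,x5},{x3,x6},{x1,x3,x4},{x3,x4,x5}} {{x1,x2},{x1,x2,x4},{x1,x2,x6}}
  A125: {{x1,x2},{x1,x2,x4},{x1,x2,x6}} {{x1,x3},{x1,x3,x4}}
  A134: {{x3},{x1,x2},{x1,x3},{x1,x4},{x3,x4},{x3,x5},{x3,x6},{x1,x2,x4},{x1,x2,x6},{x1,x3,x4},{x3,x4,x5}}
  A135: {{x1,x2},{x1,x3},{x1,x4},{x1,x2,x4},{x1,x2,x6},{x1,x3,x4}}
  A145: {{x1,x2},{x1,x3},{x1,x4},{x1,x2,x4},{x1,x2,x6},{x1,x3,x4}}
  A234: {{x3},{x1,x3},{x3,x4},{x3,x5},{x3,x6},{x1,x3,x4},{x3,x4,x5}} {{x1,x2},{x1,x2,x4},{x1,x2,x6}} {{x1,x5}}
  A235: {{x1,x2},{x1,x2,x4},{x1,x2,x6}} {{x1,x3},{x1,x3,x4}} {{x1,x5}}
  A245: {{x1,x2},{x1,x2,x4},{x1,x2,x6}} {{x1,x3},{x1,x3,x4}} {{x1,x5}}
  A345: {{x1},{x1,x2},{x1,x3},{x1,x4},{x1,x5},{x1,x6},{x1,x2,x4},{x1,x2,x6},{x1,x3,x4}}
  A1234: {{x3},{x1,x3},{x3,x4},{x3,x5},{x3,x6},{x1,x3,x4},{x3,x4,x5}} {{x1,x2},{x1,x2,x4},{x1,x2,x6}}
  A1235: {{x1,x2},{x1,x2,x4},{x1,x2,x6}} {{x1,x3},{x1,x3,x4}}
  A1245: {{x1,x2},{x1,x2,x4},{x1,x2,x6}} {{x1,x3},{x1,x3,x4}}
  A1345: {{x1,x2},{x1,x3},{x1,x4},{x1,x2,x4},{x1,x2,x6},{x1,x3,x4}}
  A2345: {{x1,x2},{x1,x2,x4},{x1,x2,x6}} {{x1,x3},{x1,x3,x4}} {{x1,x5}}
  A12345: {{x1,x2},{x1,x2,x4},{x1,x2,x6}} {{x1,x3},{x1,x3,x4}}
C dims 6,17,19,10; δ0: rk 5, SNF 1^5; δ1: rk 11, SNF 1^11; δ2: rk 8, SNF 1^8
Ȟ^0: (6−5)−0=1 ⇒ Z
Ȟ^1: (17−11)−5=1 ⇒ Z
Ȟ^2: (19−8)−11=0 ⇒ 0


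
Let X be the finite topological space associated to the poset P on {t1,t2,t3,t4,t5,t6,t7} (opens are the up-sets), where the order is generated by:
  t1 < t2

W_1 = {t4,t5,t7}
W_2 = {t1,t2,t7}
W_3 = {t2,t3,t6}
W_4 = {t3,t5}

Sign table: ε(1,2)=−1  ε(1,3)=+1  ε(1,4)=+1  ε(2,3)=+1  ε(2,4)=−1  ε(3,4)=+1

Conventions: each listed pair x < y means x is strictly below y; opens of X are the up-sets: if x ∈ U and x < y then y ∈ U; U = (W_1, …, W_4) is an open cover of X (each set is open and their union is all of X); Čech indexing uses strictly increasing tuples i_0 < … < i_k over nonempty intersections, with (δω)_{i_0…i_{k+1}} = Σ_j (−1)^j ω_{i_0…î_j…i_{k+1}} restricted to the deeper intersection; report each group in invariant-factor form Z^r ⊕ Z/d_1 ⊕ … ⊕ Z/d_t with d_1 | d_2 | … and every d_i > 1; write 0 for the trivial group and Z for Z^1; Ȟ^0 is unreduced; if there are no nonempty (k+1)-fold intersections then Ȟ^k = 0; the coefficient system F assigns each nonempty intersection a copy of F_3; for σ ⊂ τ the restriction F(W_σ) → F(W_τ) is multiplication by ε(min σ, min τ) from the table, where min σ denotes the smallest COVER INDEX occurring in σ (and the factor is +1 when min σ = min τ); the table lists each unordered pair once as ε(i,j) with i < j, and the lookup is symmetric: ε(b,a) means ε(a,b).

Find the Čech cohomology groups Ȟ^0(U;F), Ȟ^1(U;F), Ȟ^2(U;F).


cover nerve:
  W12={t7} W14={t5} W23={t2} W34={t3}
C dims 4,4; δ0: rk_F3 4
Ȟ^0: (4−4)−0=0 ⇒ 0
Ȟ^1: (4−0)−4=0 ⇒ 0
Ȟ^2: (0−0)−0=0 ⇒ 0

Ȟ^0(U;F) ≅ 0; Ȟ^1(U;F) ≅ 0; Ȟ^2(U;F) ≅ 0


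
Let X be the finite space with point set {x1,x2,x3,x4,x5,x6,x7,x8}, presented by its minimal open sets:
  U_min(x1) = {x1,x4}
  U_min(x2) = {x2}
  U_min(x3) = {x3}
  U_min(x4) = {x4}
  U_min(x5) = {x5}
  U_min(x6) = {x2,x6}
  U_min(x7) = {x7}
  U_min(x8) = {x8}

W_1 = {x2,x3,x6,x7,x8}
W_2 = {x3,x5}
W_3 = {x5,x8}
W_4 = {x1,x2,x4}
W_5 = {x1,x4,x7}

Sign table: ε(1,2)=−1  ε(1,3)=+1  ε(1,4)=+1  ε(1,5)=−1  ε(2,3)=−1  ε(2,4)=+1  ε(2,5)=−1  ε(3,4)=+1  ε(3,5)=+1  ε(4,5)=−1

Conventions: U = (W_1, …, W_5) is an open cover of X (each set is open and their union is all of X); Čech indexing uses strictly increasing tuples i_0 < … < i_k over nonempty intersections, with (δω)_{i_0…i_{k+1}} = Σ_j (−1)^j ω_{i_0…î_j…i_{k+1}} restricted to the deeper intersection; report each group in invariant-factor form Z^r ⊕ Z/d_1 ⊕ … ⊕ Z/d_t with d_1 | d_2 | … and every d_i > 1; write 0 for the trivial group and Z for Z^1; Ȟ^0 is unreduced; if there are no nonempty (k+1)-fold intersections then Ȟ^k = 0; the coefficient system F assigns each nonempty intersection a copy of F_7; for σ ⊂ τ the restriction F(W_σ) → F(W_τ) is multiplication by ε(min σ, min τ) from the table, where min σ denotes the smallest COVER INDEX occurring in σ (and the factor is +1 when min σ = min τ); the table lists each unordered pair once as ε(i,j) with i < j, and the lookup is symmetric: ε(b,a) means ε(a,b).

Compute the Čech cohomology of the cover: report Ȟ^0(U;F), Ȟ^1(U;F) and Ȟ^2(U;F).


nerve simplices:
  W12={x3} W13={x8} W14={x2} W15={x7} W23={x5} W45={x1,x4}
C dims 5,6; δ0: rk_F7 4
degree 0: 5−4−0 = 1 → Ȟ^0 ≅ Z/7
degree 1: 6−0−4 = 2 → Ȟ^1 ≅ Z/7 ⊕ Z/7
degree 2: 0−0−0 = 0 → Ȟ^2 ≅ 0

Ȟ^0(U;F) ≅ Z/7,  Ȟ^1(U;F) ≅ Z/7 ⊕ Z/7,  Ȟ^2(U;F) ≅ 0


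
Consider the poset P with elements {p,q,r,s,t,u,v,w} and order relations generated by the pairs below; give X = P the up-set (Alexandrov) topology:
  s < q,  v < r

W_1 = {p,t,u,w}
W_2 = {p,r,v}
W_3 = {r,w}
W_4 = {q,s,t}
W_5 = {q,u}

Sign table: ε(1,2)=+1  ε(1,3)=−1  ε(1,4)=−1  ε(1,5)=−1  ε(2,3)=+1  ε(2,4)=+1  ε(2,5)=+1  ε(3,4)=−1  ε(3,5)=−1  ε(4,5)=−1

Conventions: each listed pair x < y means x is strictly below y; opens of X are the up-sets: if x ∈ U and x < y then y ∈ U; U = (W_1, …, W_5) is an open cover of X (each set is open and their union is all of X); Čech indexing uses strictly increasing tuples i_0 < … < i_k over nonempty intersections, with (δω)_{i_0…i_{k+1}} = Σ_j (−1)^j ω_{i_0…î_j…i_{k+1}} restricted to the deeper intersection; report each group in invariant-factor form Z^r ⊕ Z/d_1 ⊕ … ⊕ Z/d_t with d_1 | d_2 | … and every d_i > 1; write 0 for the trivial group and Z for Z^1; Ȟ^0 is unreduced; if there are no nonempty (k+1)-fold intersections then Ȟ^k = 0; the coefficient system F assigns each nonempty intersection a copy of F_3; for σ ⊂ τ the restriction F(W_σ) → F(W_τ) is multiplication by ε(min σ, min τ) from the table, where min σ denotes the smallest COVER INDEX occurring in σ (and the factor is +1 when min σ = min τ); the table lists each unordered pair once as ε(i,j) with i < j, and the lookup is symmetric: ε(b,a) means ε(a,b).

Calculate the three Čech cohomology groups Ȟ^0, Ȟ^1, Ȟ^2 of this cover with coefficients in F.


nonempty overlaps:
  W12={p} W13={w} W14={t} W15={u} W23={r} W45={q}
C dims 5,6; δ0: rk_F3 5
degree 0: 5−5−0 = 0 → Ȟ^0 ≅ 0
degree 1: 6−0−5 = 1 → Ȟ^1 ≅ Z/3
degree 2: 0−0−0 = 0 → Ȟ^2 ≅ 0

Ȟ^0 = 0; Ȟ^1 = Z/3; Ȟ^2 = 0


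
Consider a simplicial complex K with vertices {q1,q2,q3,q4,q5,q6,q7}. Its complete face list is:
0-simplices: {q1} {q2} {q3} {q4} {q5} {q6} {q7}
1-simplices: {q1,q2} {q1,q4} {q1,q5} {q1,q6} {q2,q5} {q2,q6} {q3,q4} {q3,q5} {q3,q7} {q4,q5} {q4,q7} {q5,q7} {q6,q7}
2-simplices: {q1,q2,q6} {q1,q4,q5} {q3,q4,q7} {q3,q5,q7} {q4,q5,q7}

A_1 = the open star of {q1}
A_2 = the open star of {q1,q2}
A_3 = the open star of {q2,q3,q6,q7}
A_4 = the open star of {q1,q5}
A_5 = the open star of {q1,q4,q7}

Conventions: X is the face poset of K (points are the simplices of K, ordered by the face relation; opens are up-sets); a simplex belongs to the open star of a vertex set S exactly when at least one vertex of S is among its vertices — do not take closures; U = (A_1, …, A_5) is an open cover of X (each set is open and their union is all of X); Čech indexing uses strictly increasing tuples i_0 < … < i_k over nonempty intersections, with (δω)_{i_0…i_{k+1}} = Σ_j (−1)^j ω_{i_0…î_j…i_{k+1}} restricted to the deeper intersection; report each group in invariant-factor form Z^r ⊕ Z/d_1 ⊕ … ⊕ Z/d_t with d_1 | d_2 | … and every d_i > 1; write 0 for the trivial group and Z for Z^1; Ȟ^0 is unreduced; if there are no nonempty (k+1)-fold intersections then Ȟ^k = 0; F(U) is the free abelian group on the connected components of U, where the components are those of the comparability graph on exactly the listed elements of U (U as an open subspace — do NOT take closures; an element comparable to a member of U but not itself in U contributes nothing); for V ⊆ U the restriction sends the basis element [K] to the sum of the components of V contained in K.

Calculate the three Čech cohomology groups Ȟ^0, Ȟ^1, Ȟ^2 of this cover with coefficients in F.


nonempty intersections:
  A1={{q1},{q1,q2},{q1,q4},{q1,q5},{q1,q6},{q1,q2,q6},{q1,q4,q5}} A2={{q1},{q2},{q1,q2},{q1,q4},{q1,q5},{q1,q6},{q2,q5},{q2,q6},{q1,q2,q6},{q1,q4,q5}} A3={{q2},{q3},{q6},{q7},{q1,q2},{q1,q6},{q2,q5},{q2,q6},{q3,q4},{q3,q5},{q3,q7},{q4,q7},{q5,q7},{q6,q7},{q1,q2,q6},{q3,q4,q7},{q3,q5,q7},{q4,q5,q7}} A4={{q1},{q5},{q1,q2},{q1,q4},{q1,q5},{q1,q6},{q2,q5},{q3,q5},{q4,q5},{q5,q7},{q1,q2,q6},{q1,q4,q5},{q3,q5,q7},{q4,q5,q7}} A5={{q1},{q4},{q7},{q1,q2},{q1,q4},{q1,q5},{q1,q6},{q3,q4},{q3,q7},{q4,q5},{q4,q7},{q5,q7},{q6,q7},{q1,q2,q6},{q1,q4,q5},{q3,q4,q7},{q3,q5,q7},{q4,q5,q7}}
  A12={{q1},{q1,q2},{q1,q4},{q1,q5},{q1,q6},{q1,q2,q6},{q1,q4,q5}} A13={{q1,q2},{q1,q6},{q1,q2,q6}} A14={{q1},{q1,q2},{q1,q4},{q1,q5},{q1,q6},{q1,q2,q6},{q1,q4,q5}} A15={{q1},{q1,q2},{q1,q4},{q1,q5},{q1,q6},{q1,q2,q6},{q1,q4,q5}} A23={{q2},{q1,q2},{q1,q6},{q2,q5},{q2,q6},{q1,q2,q6}} A24={{q1},{q1,q2},{q1,q4},{q1,q5},{q1,q6},{q2,q5},{q1,q2,q6},{q1,q4,q5}} A25={{q1},{q1,q2},{q1,q4},{q1,q5},{q1,q6},{q1,q2,q6},{q1,q4,q5}} A34={{q1,q2},{q1,q6},{q2,q5},{q3,q5},{q5,q7},{q1,q2,q6},{q3,q5,q7},{q4,q5,q7}} A35={{q7},{q1,q2},{q1,q6},{q3,q4},{q3,q7},{q4,q7},{q5,q7},{q6,q7},{q1,q2,q6},{q3,q4,q7},{q3,q5,q7},{q4,q5,q7}} A45={{q1},{q1,q2},{q1,q4},{q1,q5},{q1,q6},{q4,q5},{q5,q7},{q1,q2,q6},{q1,q4,q5},{q3,q5,q7},{q4,q5,q7}}
  A123={{q1,q2},{q1,q6},{q1,q2,q6}} A124={{q1},{q1,q2},{q1,q4},{q1,q5},{q1,q6},{q1,q2,q6},{q1,q4,q5}} A125={{q1},{q1,q2},{q1,q4},{q1,q5},{q1,q6},{q1,q2,q6},{q1,q4,q5}} A134={{q1,q2},{q1,q6},{q1,q2,q6}} A135={{q1,q2},{q1,q6},{q1,q2,q6}} A145={{q1},{q1,q2},{q1,q4},{q1,q5},{q1,q6},{q1,q2,q6},{q1,q4,q5}} A234={{q1,q2},{q1,q6},{q2,q5},{q1,q2,q6}} A235={{q1,q2},{q1,q6},{q1,q2,q6}} A245={{q1},{q1,q2},{q1,q4},{q1,q5},{q1,q6},{q1,q2,q6},{q1,q4,q5}} A345={{q1,q2},{q1,q6},{q5,q7},{q1,q2,q6},{q3,q5,q7},{q4,q5,q7}}
  A1234={{q1,q2},{q1,q6},{q1,q2,q6}} A1235={{q1,q2},{q1,q6},{q1,q2,q6}} A1245={{q1},{q1,q2},{q1,q4},{q1,q5},{q1,q6},{q1,q2,q6},{q1,q4,q5}} A1345={{q1,q2},{q1,q6},{q1,q2,q6}} A2345={{q1,q2},{q1,q6},{q1,q2,q6}}
  A12345={{q1,q2},{q1,q6},{q1,q2,q6}}
components per intersection:
  A1: {{q1},{q1,q2},{q1,q4},{q1,q5},{q1,q6},{q1,q2,q6},{q1,q4,q5}}
  A2: {{q1},{q2},{q1,q2},{q1,q4},{q1,q5},{q1,q6},{q2,q5},{q2,q6},{q1,q2,q6},{q1,q4,q5}}
  A3: {{q2},{q3},{q6},{q7},{q1,q2},{q1,q6},{q2,q5},{q2,q6},{q3,q4},{q3,q5},{q3,q7},{q4,q7},{q5,q7},{q6,q7},{q1,q2,q6},{q3,q4,q7},{q3,q5,q7},{q4,q5,q7}}
  A4: {{q1},{q5},{q1,q2},{q1,q4},{q1,q5},{q1,q6},{q2,q5},{q3,q5},{q4,q5},{q5,q7},{q1,q2,q6},{q1,q4,q5},{q3,q5,q7},{q4,q5,q7}}
  A5: {{q1},{q4},{q7},{q1,q2},{q1,q4},{q1,q5},{q1,q6},{q3,q4},{q3,q7},{q4,q5},{q4,q7},{q5,q7},{q6,q7},{q1,q2,q6},{q1,q4,q5},{q3,q4,q7},{q3,q5,q7},{q4,q5,q7}}
  A12: {{q1},{q1,q2},{q1,q4},{q1,q5},{q1,q6},{q1,q2,q6},{q1,q4,q5}}
  A13: {{q1,q2},{q1,q6},{q1,q2,q6}}
  A14: {{q1},{q1,q2},{q1,q4},{q1,q5},{q1,q6},{q1,q2,q6},{q1,q4,q5}}
  A15: {{q1},{q1,q2},{q1,q4},{q1,q5},{q1,q6},{q1,q2,q6},{q1,q4,q5}}
  A23: {{q2},{q1,q2},{q1,q6},{q2,q5},{q2,q6},{q1,q2,q6}}
  A24: {{q1},{q1,q2},{q1,q4},{q1,q5},{q1,q6},{q1,q2,q6},{q1,q4,q5}} {{q2,q5}}
  A25: {{q1},{q1,q2},{q1,q4},{q1,q5},{q1,q6},{q1,q2,q6},{q1,q4,q5}}
  A34: {{q1,q2},{q1,q6},{q1,q2,q6}} {{q2,q5}} {{q3,q5},{q5,q7},{q3,q5,q7},{q4,q5,q7}}
  A35: {{q7},{q3,q4},{q3,q7},{q4,q7},{q5,q7},{q6,q7},{q3,q4,q7},{q3,q5,q7},{q4,q5,q7}} {{q1,q2},{q1,q6},{q1,q2,q6}}
  A45: {{q1},{q1,q2},{q1,q4},{q1,q5},{q1,q6},{q4,q5},{q5,q7},{q1,q2,q6},{q1,q4,q5},{q3,q5,q7},{q4,q5,q7}}
  A123: {{q1,q2},{q1,q6},{q1,q2,q6}}
  A124: {{q1},{q1,q2},{q1,q4},{q1,q5},{q1,q6},{q1,q2,q6},{q1,q4,q5}}
  A125: {{q1},{q1,q2},{q1,q4},{q1,q5},{q1,q6},{q1,q2,q6},{q1,q4,q5}}
  A134: {{q1,q2},{q1,q6},{q1,q2,q6}}
  A135: {{q1,q2},{q1,q6},{q1,q2,q6}}
  A145: {{q1},{q1,q2},{q1,q4},{q1,q5},{q1,q6},{q1,q2,q6},{q1,q4,q5}}
  A234: {{q1,q2},{q1,q6},{q1,q2,q6}} {{q2,q5}}
  A235: {{q1,q2},{q1,q6},{q1,q2,q6}}
  A245: {{q1},{q1,q2},{q1,q4},{q1,q5},{q1,q6},{q1,q2,q6},{q1,q4,q5}}
  A345: {{q1,q2},{q1,q6},{q1,q2,q6}} {{q5,q7},{q3,q5,q7},{q4,q5,q7}}
  A1234: {{q1,q2},{q1,q6},{q1,q2,q6}}
  A1235: {{q1,q2},{q1,q6},{q1,q2,q6}}
  A1245: {{q1},{q1,q2},{q1,q4},{q1,q5},{q1,q6},{q1,q2,q6},{q1,q4,q5}}
  A1345: {{q1,q2},{q1,q6},{q1,q2,q6}}
  A2345: {{q1,q2},{q1,q6},{q1,q2,q6}}
  A12345: {{q1,q2},{q1,q6},{q1,q2,q6}}
C dims 5,14,12,5; δ0: rk 4, SNF 1^4; δ1: rk 8, SNF 1^8; δ2: rk 4, SNF 1^4
Ȟ^0: (5−4)−0=1 ⇒ Z
Ȟ^1: (14−8)−4=2 ⇒ Z^2
Ȟ^2: (12−4)−8=0 ⇒ 0

Ȟ^0(U;F) ≅ Z, Ȟ^1(U;F) ≅ Z^2, Ȟ^2(U;F) ≅ 0


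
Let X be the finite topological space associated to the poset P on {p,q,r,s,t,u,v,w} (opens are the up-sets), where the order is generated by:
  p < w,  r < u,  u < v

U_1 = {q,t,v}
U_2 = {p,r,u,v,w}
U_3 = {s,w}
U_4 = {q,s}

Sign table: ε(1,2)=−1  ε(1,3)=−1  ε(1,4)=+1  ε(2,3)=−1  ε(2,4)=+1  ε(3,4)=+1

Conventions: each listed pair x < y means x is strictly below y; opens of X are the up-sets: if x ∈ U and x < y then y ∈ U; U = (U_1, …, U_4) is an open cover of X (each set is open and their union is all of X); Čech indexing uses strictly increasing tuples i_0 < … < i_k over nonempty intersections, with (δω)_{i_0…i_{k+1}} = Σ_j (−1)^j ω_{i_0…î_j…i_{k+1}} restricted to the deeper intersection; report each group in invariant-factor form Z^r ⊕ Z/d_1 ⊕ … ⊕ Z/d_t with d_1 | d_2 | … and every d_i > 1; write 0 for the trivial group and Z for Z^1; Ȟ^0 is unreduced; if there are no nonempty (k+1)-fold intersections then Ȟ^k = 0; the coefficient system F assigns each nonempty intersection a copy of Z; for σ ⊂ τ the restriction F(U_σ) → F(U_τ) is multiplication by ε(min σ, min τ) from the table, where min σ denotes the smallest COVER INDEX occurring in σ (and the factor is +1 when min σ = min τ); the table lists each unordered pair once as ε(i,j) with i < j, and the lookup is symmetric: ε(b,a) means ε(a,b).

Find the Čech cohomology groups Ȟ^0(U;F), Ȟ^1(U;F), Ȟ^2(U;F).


nonempty overlaps:
  U12={v} U14={q} U23={w} U34={s}
C dims 4,4; δ0: rk 3, SNF 1^3
degree 0: 4−3−0 = 1 → Ȟ^0 ≅ Z
degree 1: 4−0−3 = 1 → Ȟ^1 ≅ Z
degree 2: 0−0−0 = 0 → Ȟ^2 ≅ 0

Ȟ^0 ≅ Z; Ȟ^1 ≅ Z; Ȟ^2 ≅ 0
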